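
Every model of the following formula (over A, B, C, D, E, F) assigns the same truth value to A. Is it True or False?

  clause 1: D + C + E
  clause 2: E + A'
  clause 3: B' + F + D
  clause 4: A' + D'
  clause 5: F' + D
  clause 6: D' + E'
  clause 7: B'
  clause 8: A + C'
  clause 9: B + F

False

Suppose A = 1.
The clause (E) is unit, so E = 1.
The clause (D') is unit, so D = 0.
The clause (F') is unit, so F = 0.
The clause (B') is unit, so B = 0.
That conflicts with the unit clause (B).
So every satisfying assignment has A = False.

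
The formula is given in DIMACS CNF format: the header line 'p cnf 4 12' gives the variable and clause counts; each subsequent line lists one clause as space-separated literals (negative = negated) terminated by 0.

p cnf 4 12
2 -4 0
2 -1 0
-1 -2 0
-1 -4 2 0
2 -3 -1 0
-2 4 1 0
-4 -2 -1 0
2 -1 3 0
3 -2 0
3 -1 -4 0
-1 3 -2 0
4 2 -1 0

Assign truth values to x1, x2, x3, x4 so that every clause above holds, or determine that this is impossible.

x1=False, x2=False, x3=True, x4=False

Try x2 = False.
From the singleton clause (¬x4), x4 = False.
From the singleton clause (¬x1), x1 = False.
Every clause is now satisfied; x3 is unconstrained.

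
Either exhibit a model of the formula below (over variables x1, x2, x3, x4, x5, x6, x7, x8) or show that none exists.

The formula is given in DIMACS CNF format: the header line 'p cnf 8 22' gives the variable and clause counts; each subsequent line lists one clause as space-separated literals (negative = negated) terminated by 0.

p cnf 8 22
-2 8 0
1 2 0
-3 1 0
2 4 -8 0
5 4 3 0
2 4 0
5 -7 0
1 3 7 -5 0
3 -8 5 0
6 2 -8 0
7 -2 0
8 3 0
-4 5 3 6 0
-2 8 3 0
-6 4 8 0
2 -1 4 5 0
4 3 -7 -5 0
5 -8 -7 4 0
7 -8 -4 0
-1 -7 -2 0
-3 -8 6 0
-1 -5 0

x1 ↦ True, x2 ↦ False, x3 ↦ True, x4 ↦ True, x5 ↦ False, x6 ↦ False, x7 ↦ False, x8 ↦ False

Suppose x2 = False.
From the singleton clause (x1), x1 = True.
From the singleton clause (x4), x4 = True.
From the singleton clause (¬x5), x5 = False.
From the singleton clause (¬x7), x7 = False.
From the singleton clause (¬x8), x8 = False.
From the singleton clause (x3), x3 = True.
Every clause is now satisfied; x6 is unconstrained.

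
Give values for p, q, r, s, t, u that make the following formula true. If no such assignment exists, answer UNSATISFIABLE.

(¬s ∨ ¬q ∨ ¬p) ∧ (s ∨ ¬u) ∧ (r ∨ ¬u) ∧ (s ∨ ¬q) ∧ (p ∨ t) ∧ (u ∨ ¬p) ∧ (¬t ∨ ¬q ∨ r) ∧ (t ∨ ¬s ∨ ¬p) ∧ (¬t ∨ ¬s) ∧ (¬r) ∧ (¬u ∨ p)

(¬r) alone gives r = False.
(¬u) alone gives u = False.
(¬p) alone gives p = False.
(t) alone gives t = True.
(¬q) alone gives q = False.
(¬s) alone gives s = False.
Every clause now holds.

p ↦ False,  q ↦ False,  r ↦ False,  s ↦ False,  t ↦ True,  u ↦ False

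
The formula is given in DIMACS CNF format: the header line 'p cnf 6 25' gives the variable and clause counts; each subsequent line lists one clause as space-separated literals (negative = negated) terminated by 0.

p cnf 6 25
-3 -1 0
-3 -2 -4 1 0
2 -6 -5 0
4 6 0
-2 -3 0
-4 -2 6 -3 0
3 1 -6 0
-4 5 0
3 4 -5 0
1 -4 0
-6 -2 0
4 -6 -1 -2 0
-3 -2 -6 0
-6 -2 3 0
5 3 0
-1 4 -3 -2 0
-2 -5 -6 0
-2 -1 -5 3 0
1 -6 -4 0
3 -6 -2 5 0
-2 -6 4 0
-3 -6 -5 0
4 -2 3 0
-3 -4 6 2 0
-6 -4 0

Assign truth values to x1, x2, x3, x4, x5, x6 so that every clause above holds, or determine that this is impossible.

x1: False,  x2: False,  x3: True,  x4: False,  x5: False,  x6: True

Case x3 = True:
The clause (¬x1) is unit, so x1 = False.
The clause (¬x2) is unit, so x2 = False.
The clause (¬x4) is unit, so x4 = False.
The clause (x6) is unit, so x6 = True.
The clause (¬x5) is unit, so x5 = False.
This assignment satisfies each clause.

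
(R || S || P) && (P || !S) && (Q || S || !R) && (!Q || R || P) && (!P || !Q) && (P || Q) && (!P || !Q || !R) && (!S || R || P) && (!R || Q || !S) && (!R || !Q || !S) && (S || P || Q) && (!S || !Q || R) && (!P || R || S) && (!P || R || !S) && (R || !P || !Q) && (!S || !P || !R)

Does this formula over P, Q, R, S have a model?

Branch on P: set P = false.
(!S) alone gives S = false.
(R) alone gives R = true.
(Q) alone gives Q = true.
All clauses are satisfied.
A satisfying assignment: P ↦ false; Q ↦ true; R ↦ true; S ↦ false.

Satisfiable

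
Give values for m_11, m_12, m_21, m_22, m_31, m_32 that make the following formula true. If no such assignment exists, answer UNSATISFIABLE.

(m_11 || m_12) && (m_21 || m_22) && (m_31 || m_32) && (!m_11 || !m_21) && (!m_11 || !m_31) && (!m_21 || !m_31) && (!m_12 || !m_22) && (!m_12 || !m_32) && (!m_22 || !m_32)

UNSATISFIABLE

Branch on m_11: set m_11 = true.
(!m_21) alone gives m_21 = false.
(m_22) alone gives m_22 = true.
(!m_31) alone gives m_31 = false.
(m_32) alone gives m_32 = true.
Now (!m_32) is unsatisfied and unit — conflict.
Undo m_11 and try m_11 = false.
(m_12) alone gives m_12 = true.
(!m_22) alone gives m_22 = false.
(m_21) alone gives m_21 = true.
(!m_31) alone gives m_31 = false.
(m_32) alone gives m_32 = true.
Now (!m_32) is unsatisfied and unit — conflict.
Neither m_11 = true nor m_11 = false works.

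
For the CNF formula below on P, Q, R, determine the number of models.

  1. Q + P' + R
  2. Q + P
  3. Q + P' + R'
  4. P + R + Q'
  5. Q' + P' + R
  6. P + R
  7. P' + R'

1

There are 2^3 = 8 truth assignments over (P, Q, R).
Check each against the 7 clauses (columns in the order P, Q, R):
  F F F  ✗ fails (Q + P)
  F F T  ✗ fails (Q + P)
  F T F  ✗ fails (P + R + Q')
  F T T  ✓ satisfies all
  T F F  ✗ fails (Q + P' + R)
  T F T  ✗ fails (Q + P' + R')
  T T F  ✗ fails (Q' + P' + R)
  T T T  ✗ fails (P' + R')
1 of the 8 rows is a model.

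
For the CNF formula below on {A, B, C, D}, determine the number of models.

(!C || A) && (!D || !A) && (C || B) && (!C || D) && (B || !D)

3

There are 2^4 = 16 truth assignments over (A, B, C, D).
Split on B. With B = true, the clauses containing B are satisfied and !B drops from the rest; 3 of the 2^3 = 8 assignments to the other variables satisfy what remains.
With B = false, by the same count on the reduced clause set, 0 assignments work.
(One model: A=F, B=T, C=F, D=F.)
Total: 3 + 0 = 3.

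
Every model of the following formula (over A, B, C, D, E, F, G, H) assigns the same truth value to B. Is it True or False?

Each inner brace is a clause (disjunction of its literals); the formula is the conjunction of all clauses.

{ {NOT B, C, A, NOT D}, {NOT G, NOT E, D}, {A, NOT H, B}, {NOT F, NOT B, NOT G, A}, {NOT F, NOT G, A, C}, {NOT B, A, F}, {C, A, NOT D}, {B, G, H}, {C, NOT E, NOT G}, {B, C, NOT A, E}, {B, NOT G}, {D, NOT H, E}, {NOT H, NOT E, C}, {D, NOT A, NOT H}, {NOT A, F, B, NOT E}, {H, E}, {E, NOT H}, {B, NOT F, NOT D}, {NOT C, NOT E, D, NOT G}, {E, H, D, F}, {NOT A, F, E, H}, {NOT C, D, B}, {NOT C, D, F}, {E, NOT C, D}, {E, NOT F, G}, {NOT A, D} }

Suppose B = false.
The clause (NOT G) is unit, so G = false.
The clause (H) is unit, so H = true.
The clause (A) is unit, so A = true.
The clause (D) is unit, so D = true.
The clause (E) is unit, so E = true.
The clause (C) is unit, so C = true.
The clause (F) is unit, so F = true.
But (NOT F) is also a unit clause — contradiction.
So every satisfying assignment has B = True.

True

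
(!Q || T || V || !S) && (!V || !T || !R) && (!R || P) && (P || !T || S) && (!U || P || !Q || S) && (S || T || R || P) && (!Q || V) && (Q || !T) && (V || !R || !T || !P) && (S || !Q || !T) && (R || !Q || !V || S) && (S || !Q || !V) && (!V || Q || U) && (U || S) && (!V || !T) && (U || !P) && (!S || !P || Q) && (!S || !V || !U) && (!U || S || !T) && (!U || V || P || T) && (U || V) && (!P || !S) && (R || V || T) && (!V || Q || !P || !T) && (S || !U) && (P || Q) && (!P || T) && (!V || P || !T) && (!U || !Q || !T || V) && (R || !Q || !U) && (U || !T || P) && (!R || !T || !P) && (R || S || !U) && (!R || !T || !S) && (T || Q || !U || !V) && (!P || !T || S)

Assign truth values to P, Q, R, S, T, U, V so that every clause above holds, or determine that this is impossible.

Branch on R: set R = false.
Branch on Q: set Q = true.
From the singleton clause (V), V = true.
From the singleton clause (S), S = true.
From the singleton clause (!T), T = false.
From the singleton clause (!U), U = false.
From the singleton clause (!P), P = false.
This assignment satisfies each clause.

P ↦ false,  Q ↦ true,  R ↦ false,  S ↦ true,  T ↦ false,  U ↦ false,  V ↦ true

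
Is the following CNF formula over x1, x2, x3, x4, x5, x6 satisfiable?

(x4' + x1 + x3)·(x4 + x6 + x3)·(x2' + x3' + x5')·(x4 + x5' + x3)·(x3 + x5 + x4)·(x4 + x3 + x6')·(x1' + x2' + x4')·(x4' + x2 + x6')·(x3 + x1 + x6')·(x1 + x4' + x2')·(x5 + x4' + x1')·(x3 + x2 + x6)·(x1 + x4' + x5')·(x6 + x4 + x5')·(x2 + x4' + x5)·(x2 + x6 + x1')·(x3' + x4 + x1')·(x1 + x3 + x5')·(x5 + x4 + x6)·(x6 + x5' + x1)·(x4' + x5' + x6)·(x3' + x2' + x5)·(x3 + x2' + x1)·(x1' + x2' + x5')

Yes

Branch on x4: set x4 = 0.
Branch on x6: set x6 = 1.
The clause (x3) is unit, so x3 = 1.
The clause (x1') is unit, so x1 = 0.
Branch on x2: set x2 = 0.
Every clause is now satisfied; x5 is unconstrained.
A satisfying assignment: x1: 0,  x2: 0,  x3: 1,  x4: 0,  x5: 1,  x6: 1.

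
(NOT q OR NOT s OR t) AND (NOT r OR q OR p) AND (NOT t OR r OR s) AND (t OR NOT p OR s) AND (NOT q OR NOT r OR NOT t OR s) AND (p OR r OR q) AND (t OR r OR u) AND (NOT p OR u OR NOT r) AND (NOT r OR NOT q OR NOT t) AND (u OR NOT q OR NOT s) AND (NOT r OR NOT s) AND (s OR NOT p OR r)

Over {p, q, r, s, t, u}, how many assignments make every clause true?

There are 2^6 = 64 truth assignments over (p, q, r, s, t, u).
Split on t. With t = true, the clauses containing t are satisfied and NOT t drops from the rest; 5 of the 2^5 = 32 assignments to the other variables satisfy what remains.
With t = false, by the same count on the reduced clause set, 4 assignments work.
(One model: p=F, q=T, r=F, s=F, t=F, u=T.)
Total: 5 + 4 = 9.

9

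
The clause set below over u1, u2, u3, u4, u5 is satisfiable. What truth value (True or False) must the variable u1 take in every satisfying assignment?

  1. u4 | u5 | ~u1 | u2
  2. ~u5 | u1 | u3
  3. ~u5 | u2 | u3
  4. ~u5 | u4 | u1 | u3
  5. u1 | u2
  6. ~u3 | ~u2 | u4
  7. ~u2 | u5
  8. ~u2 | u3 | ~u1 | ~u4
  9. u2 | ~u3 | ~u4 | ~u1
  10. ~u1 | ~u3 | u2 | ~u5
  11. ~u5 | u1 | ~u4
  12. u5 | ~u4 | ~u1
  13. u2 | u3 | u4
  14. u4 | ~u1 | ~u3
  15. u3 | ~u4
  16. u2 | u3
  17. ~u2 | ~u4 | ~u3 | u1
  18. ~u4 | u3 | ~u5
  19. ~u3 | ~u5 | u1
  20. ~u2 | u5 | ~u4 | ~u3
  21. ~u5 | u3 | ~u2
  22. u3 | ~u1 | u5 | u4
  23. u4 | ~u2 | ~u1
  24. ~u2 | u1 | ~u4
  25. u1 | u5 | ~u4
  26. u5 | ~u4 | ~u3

True

Suppose u1 = 0.
From the singleton clause (u2), u2 = 1.
From the singleton clause (u5), u5 = 1.
From the singleton clause (u3), u3 = 1.
Now (~u3) is unsatisfied and unit — conflict.
So every satisfying assignment has u1 = True.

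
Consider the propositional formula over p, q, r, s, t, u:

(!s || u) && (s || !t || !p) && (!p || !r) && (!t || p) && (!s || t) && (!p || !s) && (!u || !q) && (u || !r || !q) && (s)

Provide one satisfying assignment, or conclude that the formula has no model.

UNSATISFIABLE

From the singleton clause (s), s = true.
From the singleton clause (u), u = true.
From the singleton clause (t), t = true.
From the singleton clause (p), p = true.
That conflicts with the unit clause (!p).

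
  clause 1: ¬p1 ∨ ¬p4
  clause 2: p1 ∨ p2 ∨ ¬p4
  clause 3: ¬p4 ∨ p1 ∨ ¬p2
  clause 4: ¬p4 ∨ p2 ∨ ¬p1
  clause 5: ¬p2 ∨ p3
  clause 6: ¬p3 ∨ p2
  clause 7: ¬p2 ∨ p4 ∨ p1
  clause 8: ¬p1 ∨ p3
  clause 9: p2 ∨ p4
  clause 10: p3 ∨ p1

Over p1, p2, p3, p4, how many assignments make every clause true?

1

There are 2^4 = 16 truth assignments over (p1, p2, p3, p4).
Check each against the 10 clauses (columns in the order p1, p2, p3, p4):
  F F F F  ✗ fails (p2 ∨ p4)
  F F F T  ✗ fails (p1 ∨ p2 ∨ ¬p4)
  F F T F  ✗ fails (¬p3 ∨ p2)
  F F T T  ✗ fails (p1 ∨ p2 ∨ ¬p4)
  F T F F  ✗ fails (¬p2 ∨ p3)
  F T F T  ✗ fails (¬p4 ∨ p1 ∨ ¬p2)
  F T T F  ✗ fails (¬p2 ∨ p4 ∨ p1)
  F T T T  ✗ fails (¬p4 ∨ p1 ∨ ¬p2)
  T F F F  ✗ fails (¬p1 ∨ p3)
  T F F T  ✗ fails (¬p1 ∨ ¬p4)
  T F T F  ✗ fails (¬p3 ∨ p2)
  T F T T  ✗ fails (¬p1 ∨ ¬p4)
  T T F F  ✗ fails (¬p2 ∨ p3)
  T T F T  ✗ fails (¬p1 ∨ ¬p4)
  T T T F  ✓ satisfies all
  T T T T  ✗ fails (¬p1 ∨ ¬p4)
1 of the 16 rows is a model.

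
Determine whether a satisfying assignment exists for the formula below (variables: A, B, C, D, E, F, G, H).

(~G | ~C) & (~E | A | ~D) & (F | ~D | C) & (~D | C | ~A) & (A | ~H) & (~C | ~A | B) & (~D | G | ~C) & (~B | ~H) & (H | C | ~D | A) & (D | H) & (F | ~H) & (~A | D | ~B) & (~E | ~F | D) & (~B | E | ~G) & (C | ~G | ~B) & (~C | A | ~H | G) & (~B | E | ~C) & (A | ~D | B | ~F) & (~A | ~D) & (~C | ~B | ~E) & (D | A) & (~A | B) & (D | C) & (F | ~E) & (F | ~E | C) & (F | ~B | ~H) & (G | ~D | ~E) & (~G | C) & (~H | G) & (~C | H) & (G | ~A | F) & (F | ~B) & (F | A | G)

Branch on G: set G = 0.
(~H) alone gives H = 0.
(D) alone gives D = 1.
(~C) alone gives C = 0.
(F) alone gives F = 1.
(~A) alone gives A = 0.
That conflicts with the unit clause (A).
Backtrack on G: now try G = 1.
(~C) alone gives C = 0.
That conflicts with the unit clause (C).
Both values of G lead to a conflict.
No assignment satisfies every clause.

No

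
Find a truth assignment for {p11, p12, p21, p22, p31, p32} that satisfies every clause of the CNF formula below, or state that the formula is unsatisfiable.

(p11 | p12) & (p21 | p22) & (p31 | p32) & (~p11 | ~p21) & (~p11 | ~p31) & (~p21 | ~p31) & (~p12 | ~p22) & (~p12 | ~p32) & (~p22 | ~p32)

UNSATISFIABLE

Suppose p11 = 1.
Unit clause (~p21) forces p21 = 0.
Unit clause (p22) forces p22 = 1.
Unit clause (~p31) forces p31 = 0.
Unit clause (p32) forces p32 = 1.
That conflicts with the unit clause (~p32).
So p11 must be the other value — set p11 = 0.
Unit clause (p12) forces p12 = 1.
Unit clause (~p22) forces p22 = 0.
Unit clause (p21) forces p21 = 1.
Unit clause (~p31) forces p31 = 0.
Unit clause (p32) forces p32 = 1.
That conflicts with the unit clause (~p32).
Either choice for p11 ends in contradiction.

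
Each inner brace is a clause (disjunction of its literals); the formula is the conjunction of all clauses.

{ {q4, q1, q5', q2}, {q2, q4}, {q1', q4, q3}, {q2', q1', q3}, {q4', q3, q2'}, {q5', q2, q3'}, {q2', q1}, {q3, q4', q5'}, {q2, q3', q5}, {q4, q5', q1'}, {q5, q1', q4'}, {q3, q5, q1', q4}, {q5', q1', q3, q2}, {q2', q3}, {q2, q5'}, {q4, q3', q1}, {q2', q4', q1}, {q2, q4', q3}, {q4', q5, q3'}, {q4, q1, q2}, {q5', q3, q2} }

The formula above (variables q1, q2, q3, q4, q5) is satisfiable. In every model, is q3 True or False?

True

Suppose q3 = 0.
The clause (q2') is unit, so q2 = 0.
The clause (q4) is unit, so q4 = 1.
Now (q4') is unsatisfied and unit — conflict.
So every satisfying assignment has q3 = True.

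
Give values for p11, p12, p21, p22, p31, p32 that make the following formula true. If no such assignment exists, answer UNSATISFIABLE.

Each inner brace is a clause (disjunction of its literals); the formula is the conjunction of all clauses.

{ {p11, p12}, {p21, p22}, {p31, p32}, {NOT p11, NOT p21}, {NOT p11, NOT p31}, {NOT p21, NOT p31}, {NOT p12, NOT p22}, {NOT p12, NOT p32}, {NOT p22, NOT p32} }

UNSATISFIABLE

Try p11 = true.
(NOT p21) alone gives p21 = false.
(p22) alone gives p22 = true.
(NOT p31) alone gives p31 = false.
(p32) alone gives p32 = true.
Now (NOT p32) is unsatisfied and unit — conflict.
That branch fails; take p11 = false instead.
(p12) alone gives p12 = true.
(NOT p22) alone gives p22 = false.
(p21) alone gives p21 = true.
(NOT p31) alone gives p31 = false.
(p32) alone gives p32 = true.
Now (NOT p32) is unsatisfied and unit — conflict.
Both values of p11 lead to a conflict.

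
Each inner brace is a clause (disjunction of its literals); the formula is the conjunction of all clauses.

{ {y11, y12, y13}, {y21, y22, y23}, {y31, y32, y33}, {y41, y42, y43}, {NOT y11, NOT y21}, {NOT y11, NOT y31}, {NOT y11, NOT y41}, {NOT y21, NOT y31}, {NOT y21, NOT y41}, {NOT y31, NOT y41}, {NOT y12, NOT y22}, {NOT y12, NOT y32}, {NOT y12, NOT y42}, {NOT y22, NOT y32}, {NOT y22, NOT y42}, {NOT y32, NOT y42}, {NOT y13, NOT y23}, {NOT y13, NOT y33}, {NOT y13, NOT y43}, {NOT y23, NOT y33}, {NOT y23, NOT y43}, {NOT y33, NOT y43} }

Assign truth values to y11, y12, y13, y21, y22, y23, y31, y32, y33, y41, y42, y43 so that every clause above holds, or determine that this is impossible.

Case y11 = false:
Case y12 = true:
The clause (NOT y22) is unit, so y22 = false.
The clause (NOT y32) is unit, so y32 = false.
The clause (NOT y42) is unit, so y42 = false.
Case y21 = true:
The clause (NOT y31) is unit, so y31 = false.
The clause (y33) is unit, so y33 = true.
The clause (NOT y41) is unit, so y41 = false.
The clause (y43) is unit, so y43 = true.
Now (NOT y43) is unsatisfied and unit — conflict.
Undo y21 and try y21 = false.
The clause (y23) is unit, so y23 = true.
The clause (NOT y13) is unit, so y13 = false.
The clause (NOT y33) is unit, so y33 = false.
The clause (y31) is unit, so y31 = true.
The clause (NOT y41) is unit, so y41 = false.
The clause (y43) is unit, so y43 = true.
Now (NOT y43) is unsatisfied and unit — conflict.
Both values of y21 lead to a conflict.
Undo y12 and try y12 = false.
The clause (y13) is unit, so y13 = true.
The clause (NOT y23) is unit, so y23 = false.
The clause (NOT y33) is unit, so y33 = false.
The clause (NOT y43) is unit, so y43 = false.
Case y21 = true:
The clause (NOT y31) is unit, so y31 = false.
The clause (y32) is unit, so y32 = true.
The clause (NOT y41) is unit, so y41 = false.
The clause (y42) is unit, so y42 = true.
Now (NOT y42) is unsatisfied and unit — conflict.
Undo y21 and try y21 = false.
The clause (y22) is unit, so y22 = true.
The clause (NOT y32) is unit, so y32 = false.
The clause (y31) is unit, so y31 = true.
The clause (NOT y41) is unit, so y41 = false.
The clause (y42) is unit, so y42 = true.
Now (NOT y42) is unsatisfied and unit — conflict.
Both values of y21 lead to a conflict.
Both values of y12 lead to a conflict.
Undo y11 and try y11 = true.
The clause (NOT y21) is unit, so y21 = false.
The clause (NOT y31) is unit, so y31 = false.
The clause (NOT y41) is unit, so y41 = false.
Case y22 = true:
The clause (NOT y12) is unit, so y12 = false.
The clause (NOT y32) is unit, so y32 = false.
The clause (y33) is unit, so y33 = true.
The clause (NOT y42) is unit, so y42 = false.
The clause (y43) is unit, so y43 = true.
Now (NOT y43) is unsatisfied and unit — conflict.
Undo y22 and try y22 = false.
The clause (y23) is unit, so y23 = true.
The clause (NOT y13) is unit, so y13 = false.
The clause (NOT y33) is unit, so y33 = false.
The clause (y32) is unit, so y32 = true.
The clause (NOT y12) is unit, so y12 = false.
The clause (NOT y42) is unit, so y42 = false.
The clause (y43) is unit, so y43 = true.
Now (NOT y43) is unsatisfied and unit — conflict.
Both values of y22 lead to a conflict.
Both values of y11 lead to a conflict.

UNSATISFIABLE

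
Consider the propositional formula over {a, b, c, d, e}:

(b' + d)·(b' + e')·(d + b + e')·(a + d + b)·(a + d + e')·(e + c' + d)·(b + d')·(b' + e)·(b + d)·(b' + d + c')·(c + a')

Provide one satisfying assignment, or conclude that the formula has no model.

Branch on b: set b = 0.
Unit clause (d') forces d = 0.
Now (d) is unsatisfied and unit — conflict.
So b must be the other value — set b = 1.
Unit clause (d) forces d = 1.
Unit clause (e') forces e = 0.
Now (e) is unsatisfied and unit — conflict.
Both values of b lead to a conflict.

UNSATISFIABLE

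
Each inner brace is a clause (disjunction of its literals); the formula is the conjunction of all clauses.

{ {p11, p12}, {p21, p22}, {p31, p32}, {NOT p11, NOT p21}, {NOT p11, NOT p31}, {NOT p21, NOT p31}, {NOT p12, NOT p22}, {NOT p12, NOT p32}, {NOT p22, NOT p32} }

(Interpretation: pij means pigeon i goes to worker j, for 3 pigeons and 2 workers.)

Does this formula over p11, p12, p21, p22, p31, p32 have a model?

Branch on p11: set p11 = true.
From the singleton clause (NOT p21), p21 = false.
From the singleton clause (p22), p22 = true.
From the singleton clause (NOT p31), p31 = false.
From the singleton clause (p32), p32 = true.
But (NOT p32) is also a unit clause — contradiction.
Backtrack on p11: now try p11 = false.
From the singleton clause (p12), p12 = true.
From the singleton clause (NOT p22), p22 = false.
From the singleton clause (p21), p21 = true.
From the singleton clause (NOT p31), p31 = false.
From the singleton clause (p32), p32 = true.
But (NOT p32) is also a unit clause — contradiction.
Both values of p11 lead to a conflict.
No assignment satisfies every clause.

No, unsatisfiable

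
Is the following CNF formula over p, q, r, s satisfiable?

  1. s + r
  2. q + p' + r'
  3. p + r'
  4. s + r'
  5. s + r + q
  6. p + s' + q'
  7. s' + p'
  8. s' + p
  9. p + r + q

Unsatisfiable

Try s = 1.
(p') alone gives p = 0.
Now (p) is unsatisfied and unit — conflict.
Backtrack on s: now try s = 0.
(r) alone gives r = 1.
Now (r') is unsatisfied and unit — conflict.
Both values of s lead to a conflict.
No assignment satisfies every clause.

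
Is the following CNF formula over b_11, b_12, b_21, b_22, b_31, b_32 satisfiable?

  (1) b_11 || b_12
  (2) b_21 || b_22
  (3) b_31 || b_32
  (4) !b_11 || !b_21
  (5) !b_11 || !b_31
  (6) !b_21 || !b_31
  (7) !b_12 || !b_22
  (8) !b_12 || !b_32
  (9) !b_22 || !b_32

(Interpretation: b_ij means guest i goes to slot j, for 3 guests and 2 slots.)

Unsatisfiable

Branch on b_11: set b_11 = true.
The clause (!b_21) is unit, so b_21 = false.
The clause (b_22) is unit, so b_22 = true.
The clause (!b_31) is unit, so b_31 = false.
The clause (b_32) is unit, so b_32 = true.
That conflicts with the unit clause (!b_32).
Undo b_11 and try b_11 = false.
The clause (b_12) is unit, so b_12 = true.
The clause (!b_22) is unit, so b_22 = false.
The clause (b_21) is unit, so b_21 = true.
The clause (!b_31) is unit, so b_31 = false.
The clause (b_32) is unit, so b_32 = true.
That conflicts with the unit clause (!b_32).
Neither b_11 = true nor b_11 = false works.
No assignment satisfies every clause.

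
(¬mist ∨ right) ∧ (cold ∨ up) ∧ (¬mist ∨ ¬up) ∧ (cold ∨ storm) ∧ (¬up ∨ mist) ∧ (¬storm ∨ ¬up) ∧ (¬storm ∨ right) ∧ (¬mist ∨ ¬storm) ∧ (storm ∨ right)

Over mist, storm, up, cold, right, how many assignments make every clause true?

There are 2^5 = 32 truth assignments over (mist, storm, up, cold, right).
Split on mist. With mist = True, the clauses containing mist are satisfied and ¬mist drops from the rest; 1 of the 2^4 = 16 assignments to the other variables satisfy what remains.
With mist = False, by the same count on the reduced clause set, 2 assignments work.
(One model: mist=F, storm=F, up=F, cold=T, right=T.)
Total: 1 + 2 = 3.

3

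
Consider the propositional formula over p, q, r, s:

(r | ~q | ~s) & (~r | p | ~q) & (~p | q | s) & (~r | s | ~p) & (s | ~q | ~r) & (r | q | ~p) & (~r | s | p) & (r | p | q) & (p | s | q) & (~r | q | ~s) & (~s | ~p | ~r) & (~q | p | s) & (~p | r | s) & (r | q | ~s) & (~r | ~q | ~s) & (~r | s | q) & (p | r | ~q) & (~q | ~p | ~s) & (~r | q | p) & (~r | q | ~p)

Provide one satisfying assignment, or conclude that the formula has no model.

Branch on r: set r = 1.
Branch on p: set p = 1.
Unit clause (s) forces s = 1.
That conflicts with the unit clause (~s).
Backtrack on p: now try p = 0.
Unit clause (~q) forces q = 0.
That conflicts with the unit clause (q).
Either choice for p ends in contradiction.
Backtrack on r: now try r = 0.
Branch on q: set q = 0.
Unit clause (~p) forces p = 0.
That conflicts with the unit clause (p).
Backtrack on q: now try q = 1.
Unit clause (~s) forces s = 0.
Unit clause (p) forces p = 1.
That conflicts with the unit clause (~p).
Either choice for q ends in contradiction.
Either choice for r ends in contradiction.

UNSATISFIABLE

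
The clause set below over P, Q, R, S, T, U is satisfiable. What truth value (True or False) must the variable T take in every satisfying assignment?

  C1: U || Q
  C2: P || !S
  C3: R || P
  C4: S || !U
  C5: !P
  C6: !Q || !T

False

Suppose T = true.
Unit clause (!P) forces P = false.
Unit clause (!S) forces S = false.
Unit clause (R) forces R = true.
Unit clause (!U) forces U = false.
Unit clause (Q) forces Q = true.
But (!Q) is also a unit clause — contradiction.
So every satisfying assignment has T = False.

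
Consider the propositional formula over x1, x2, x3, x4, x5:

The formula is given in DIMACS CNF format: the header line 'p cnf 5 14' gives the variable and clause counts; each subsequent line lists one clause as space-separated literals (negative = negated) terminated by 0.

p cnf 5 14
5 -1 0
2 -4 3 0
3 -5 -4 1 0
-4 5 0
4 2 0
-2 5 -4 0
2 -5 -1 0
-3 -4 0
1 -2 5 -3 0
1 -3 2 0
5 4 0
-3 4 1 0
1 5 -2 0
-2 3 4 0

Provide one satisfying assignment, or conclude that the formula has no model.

x1=True, x2=True, x3=False, x4=True, x5=True

Branch on x5: set x5 = True.
Branch on x4: set x4 = True.
Unit clause (¬x3) forces x3 = False.
Unit clause (x2) forces x2 = True.
Unit clause (x1) forces x1 = True.
All clauses are satisfied.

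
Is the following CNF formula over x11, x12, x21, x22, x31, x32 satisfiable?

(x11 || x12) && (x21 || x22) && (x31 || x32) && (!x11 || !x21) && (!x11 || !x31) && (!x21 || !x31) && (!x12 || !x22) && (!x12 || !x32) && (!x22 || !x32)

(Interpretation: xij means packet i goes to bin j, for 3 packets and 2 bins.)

Branch on x11: set x11 = true.
The clause (!x21) is unit, so x21 = false.
The clause (x22) is unit, so x22 = true.
The clause (!x31) is unit, so x31 = false.
The clause (x32) is unit, so x32 = true.
But (!x32) is also a unit clause — contradiction.
Backtrack on x11: now try x11 = false.
The clause (x12) is unit, so x12 = true.
The clause (!x22) is unit, so x22 = false.
The clause (x21) is unit, so x21 = true.
The clause (!x31) is unit, so x31 = false.
The clause (x32) is unit, so x32 = true.
But (!x32) is also a unit clause — contradiction.
Neither x11 = true nor x11 = false works.
No assignment satisfies every clause.

Unsatisfiable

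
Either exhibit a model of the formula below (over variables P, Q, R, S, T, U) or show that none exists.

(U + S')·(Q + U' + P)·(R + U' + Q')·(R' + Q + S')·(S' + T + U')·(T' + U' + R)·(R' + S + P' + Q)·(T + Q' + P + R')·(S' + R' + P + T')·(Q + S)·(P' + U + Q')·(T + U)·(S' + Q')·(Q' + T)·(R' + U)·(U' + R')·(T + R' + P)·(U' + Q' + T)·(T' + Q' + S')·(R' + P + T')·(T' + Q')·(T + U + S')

UNSATISFIABLE

Try U = 1.
Unit clause (R') forces R = 0.
Unit clause (Q') forces Q = 0.
Unit clause (P) forces P = 1.
Unit clause (T') forces T = 0.
Unit clause (S') forces S = 0.
But (S) is also a unit clause — contradiction.
So U must be the other value — set U = 0.
Unit clause (S') forces S = 0.
Unit clause (Q) forces Q = 1.
Unit clause (P') forces P = 0.
Unit clause (T) forces T = 1.
But (T') is also a unit clause — contradiction.
Both values of U lead to a conflict.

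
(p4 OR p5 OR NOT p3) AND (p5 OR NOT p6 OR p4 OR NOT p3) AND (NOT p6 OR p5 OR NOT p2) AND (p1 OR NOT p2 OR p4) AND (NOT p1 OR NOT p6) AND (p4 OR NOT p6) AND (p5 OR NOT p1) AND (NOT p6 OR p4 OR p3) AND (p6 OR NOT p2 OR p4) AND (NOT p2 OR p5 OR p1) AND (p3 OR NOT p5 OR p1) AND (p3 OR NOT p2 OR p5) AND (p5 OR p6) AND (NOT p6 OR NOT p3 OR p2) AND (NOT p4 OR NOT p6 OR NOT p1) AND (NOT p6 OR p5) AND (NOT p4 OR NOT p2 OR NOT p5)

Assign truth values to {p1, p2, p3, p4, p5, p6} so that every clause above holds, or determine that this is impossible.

Branch on p1: set p1 = true.
From the singleton clause (NOT p6), p6 = false.
From the singleton clause (p5), p5 = true.
Branch on p2: set p2 = false.
Every clause is now satisfied; p3, p4 are unconstrained.

p1: true,  p2: false,  p3: false,  p4: false,  p5: true,  p6: false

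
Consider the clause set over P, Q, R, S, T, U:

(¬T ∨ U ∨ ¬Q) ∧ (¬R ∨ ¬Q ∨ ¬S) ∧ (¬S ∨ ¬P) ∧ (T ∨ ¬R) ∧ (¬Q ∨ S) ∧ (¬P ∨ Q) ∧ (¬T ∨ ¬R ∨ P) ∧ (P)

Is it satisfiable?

(P) alone gives P = True.
(¬S) alone gives S = False.
(¬Q) alone gives Q = False.
Now (Q) is unsatisfied and unit — conflict.
No assignment satisfies every clause.

No, unsatisfiable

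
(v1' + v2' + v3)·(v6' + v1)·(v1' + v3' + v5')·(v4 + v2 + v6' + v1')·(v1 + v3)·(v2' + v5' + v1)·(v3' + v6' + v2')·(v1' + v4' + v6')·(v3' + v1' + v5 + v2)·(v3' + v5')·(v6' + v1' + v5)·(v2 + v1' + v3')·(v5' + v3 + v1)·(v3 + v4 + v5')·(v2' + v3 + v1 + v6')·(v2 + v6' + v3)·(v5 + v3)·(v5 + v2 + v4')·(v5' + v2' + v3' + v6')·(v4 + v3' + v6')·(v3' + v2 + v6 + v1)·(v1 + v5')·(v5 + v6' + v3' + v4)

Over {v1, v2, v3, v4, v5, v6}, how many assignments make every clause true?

There are 2^6 = 64 truth assignments over (v1, v2, v3, v4, v5, v6).
Split on v6. With v6 = 1, the clauses containing v6 are satisfied and v6' drops from the rest; 0 of the 2^5 = 32 assignments to the other variables satisfy what remains.
With v6 = 0, by the same count on the reduced clause set, 5 assignments work.
(One model: v1=F, v2=T, v3=T, v4=F, v5=F, v6=F.)
Total: 0 + 5 = 5.

5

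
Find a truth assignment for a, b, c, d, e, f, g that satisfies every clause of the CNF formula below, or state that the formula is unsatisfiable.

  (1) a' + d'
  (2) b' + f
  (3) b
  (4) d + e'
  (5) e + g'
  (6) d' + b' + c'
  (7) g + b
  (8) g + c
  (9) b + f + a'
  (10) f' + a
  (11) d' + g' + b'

From the singleton clause (b), b = 1.
From the singleton clause (f), f = 1.
From the singleton clause (a), a = 1.
From the singleton clause (d'), d = 0.
From the singleton clause (e'), e = 0.
From the singleton clause (g'), g = 0.
From the singleton clause (c), c = 1.
This assignment satisfies each clause.

a ↦ 1,  b ↦ 1,  c ↦ 1,  d ↦ 0,  e ↦ 0,  f ↦ 1,  g ↦ 0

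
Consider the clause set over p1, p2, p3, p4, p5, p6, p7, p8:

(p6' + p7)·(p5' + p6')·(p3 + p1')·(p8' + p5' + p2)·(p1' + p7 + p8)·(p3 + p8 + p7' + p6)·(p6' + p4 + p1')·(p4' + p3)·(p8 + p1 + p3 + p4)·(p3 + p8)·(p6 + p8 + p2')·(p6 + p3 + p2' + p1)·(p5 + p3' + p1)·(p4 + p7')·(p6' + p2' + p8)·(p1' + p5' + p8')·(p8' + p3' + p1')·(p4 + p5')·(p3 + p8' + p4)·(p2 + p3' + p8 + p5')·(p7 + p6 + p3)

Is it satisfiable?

Try p6 = 0.
Try p3 = 1.
Try p8 = 1.
(p1') alone gives p1 = 0.
(p5) alone gives p5 = 1.
(p2) alone gives p2 = 1.
(p4) alone gives p4 = 1.
Every clause is now satisfied; p7 is unconstrained.
A satisfying assignment: p1=0,  p2=1,  p3=1,  p4=1,  p5=1,  p6=0,  p7=0,  p8=1.

Satisfiable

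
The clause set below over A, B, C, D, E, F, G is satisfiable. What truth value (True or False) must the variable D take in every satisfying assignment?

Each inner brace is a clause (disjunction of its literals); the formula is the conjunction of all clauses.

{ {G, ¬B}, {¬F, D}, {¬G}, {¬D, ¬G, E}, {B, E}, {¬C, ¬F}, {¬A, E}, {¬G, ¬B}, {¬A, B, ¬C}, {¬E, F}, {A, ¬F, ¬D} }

Suppose D = False.
From the singleton clause (¬F), F = False.
From the singleton clause (¬G), G = False.
From the singleton clause (¬B), B = False.
From the singleton clause (E), E = True.
But (¬E) is also a unit clause — contradiction.
So every satisfying assignment has D = True.

True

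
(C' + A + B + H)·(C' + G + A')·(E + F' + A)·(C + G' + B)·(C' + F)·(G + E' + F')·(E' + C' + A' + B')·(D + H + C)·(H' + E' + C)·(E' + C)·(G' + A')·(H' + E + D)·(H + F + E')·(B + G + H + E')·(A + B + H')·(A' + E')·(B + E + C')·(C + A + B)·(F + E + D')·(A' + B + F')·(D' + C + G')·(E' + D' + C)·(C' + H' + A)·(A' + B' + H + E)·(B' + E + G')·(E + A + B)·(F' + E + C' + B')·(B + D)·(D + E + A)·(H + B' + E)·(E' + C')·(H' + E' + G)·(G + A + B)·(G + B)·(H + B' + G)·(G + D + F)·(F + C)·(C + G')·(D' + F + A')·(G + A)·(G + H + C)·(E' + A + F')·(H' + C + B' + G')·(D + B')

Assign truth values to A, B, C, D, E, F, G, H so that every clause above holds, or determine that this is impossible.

Branch on C: set C = 0.
(E') alone gives E = 0.
(F) alone gives F = 1.
(A) alone gives A = 1.
(G') alone gives G = 0.
(B) alone gives B = 1.
(H) alone gives H = 1.
(D) alone gives D = 1.
This assignment satisfies each clause.

A=1; B=1; C=0; D=1; E=0; F=1; G=0; H=1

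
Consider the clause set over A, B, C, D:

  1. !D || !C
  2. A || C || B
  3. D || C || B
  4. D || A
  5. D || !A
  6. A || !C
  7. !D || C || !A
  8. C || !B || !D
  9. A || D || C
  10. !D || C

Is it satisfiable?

Case D = false:
(A) alone gives A = true.
But (!A) is also a unit clause — contradiction.
So D must be the other value — set D = true.
(!C) alone gives C = false.
But (C) is also a unit clause — contradiction.
Both values of D lead to a conflict.
No assignment satisfies every clause.

Unsatisfiable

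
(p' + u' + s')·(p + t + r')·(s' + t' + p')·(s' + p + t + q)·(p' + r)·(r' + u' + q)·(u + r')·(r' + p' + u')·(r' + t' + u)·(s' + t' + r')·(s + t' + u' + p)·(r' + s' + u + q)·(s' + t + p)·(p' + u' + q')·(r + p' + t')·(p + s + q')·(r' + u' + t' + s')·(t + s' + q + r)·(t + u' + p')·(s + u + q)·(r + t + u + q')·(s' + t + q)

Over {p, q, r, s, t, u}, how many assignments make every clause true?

5

There are 2^6 = 64 truth assignments over (p, q, r, s, t, u).
Split on r. With r = 1, the clauses containing r are satisfied and r' drops from the rest; 0 of the 2^5 = 32 assignments to the other variables satisfy what remains.
With r = 0, by the same count on the reduced clause set, 5 assignments work.
Total: 0 + 5 = 5.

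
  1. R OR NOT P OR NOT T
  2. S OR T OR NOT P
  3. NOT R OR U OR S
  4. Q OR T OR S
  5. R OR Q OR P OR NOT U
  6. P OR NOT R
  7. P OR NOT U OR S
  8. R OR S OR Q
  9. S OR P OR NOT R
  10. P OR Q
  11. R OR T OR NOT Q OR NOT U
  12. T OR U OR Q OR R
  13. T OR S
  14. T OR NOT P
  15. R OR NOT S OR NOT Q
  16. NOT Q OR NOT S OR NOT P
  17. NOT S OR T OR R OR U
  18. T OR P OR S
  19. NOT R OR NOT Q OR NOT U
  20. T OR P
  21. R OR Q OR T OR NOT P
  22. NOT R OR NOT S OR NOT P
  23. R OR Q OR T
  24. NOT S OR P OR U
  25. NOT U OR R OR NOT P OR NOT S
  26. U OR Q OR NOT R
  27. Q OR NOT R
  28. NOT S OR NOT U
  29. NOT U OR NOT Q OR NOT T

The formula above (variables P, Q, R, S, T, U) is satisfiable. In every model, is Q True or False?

True

Suppose Q = false.
Unit clause (P) forces P = true.
Unit clause (T) forces T = true.
Unit clause (R) forces R = true.
That conflicts with the unit clause (NOT R).
So every satisfying assignment has Q = True.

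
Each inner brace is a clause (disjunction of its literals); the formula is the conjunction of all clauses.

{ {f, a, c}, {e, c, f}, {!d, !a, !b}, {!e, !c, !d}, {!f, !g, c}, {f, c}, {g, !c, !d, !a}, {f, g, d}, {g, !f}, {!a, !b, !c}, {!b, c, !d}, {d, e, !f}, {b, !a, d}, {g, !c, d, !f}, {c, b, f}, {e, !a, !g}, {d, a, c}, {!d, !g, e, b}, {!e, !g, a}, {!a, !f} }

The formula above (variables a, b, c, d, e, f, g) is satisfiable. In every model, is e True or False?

Suppose e = true.
Try c = false.
The clause (f) is unit, so f = true.
The clause (!g) is unit, so g = false.
That conflicts with the unit clause (g).
Undo c and try c = true.
The clause (!d) is unit, so d = false.
Try f = true.
The clause (g) is unit, so g = true.
The clause (a) is unit, so a = true.
That conflicts with the unit clause (!a).
Undo f and try f = false.
The clause (g) is unit, so g = true.
The clause (a) is unit, so a = true.
The clause (!b) is unit, so b = false.
That conflicts with the unit clause (b).
Neither f = true nor f = false works.
Neither c = true nor c = false works.
So every satisfying assignment has e = False.

False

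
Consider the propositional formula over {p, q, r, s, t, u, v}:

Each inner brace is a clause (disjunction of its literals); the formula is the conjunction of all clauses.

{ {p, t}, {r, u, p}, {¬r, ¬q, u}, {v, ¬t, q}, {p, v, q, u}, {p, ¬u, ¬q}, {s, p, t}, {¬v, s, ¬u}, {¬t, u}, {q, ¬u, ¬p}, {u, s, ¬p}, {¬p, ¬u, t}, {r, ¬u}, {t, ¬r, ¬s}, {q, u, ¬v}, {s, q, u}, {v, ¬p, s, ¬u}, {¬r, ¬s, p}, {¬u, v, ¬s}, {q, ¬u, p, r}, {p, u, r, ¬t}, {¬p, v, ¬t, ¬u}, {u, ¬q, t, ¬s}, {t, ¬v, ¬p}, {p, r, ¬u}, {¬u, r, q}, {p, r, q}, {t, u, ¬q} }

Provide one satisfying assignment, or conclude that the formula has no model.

Suppose p = True.
Suppose t = False.
From the singleton clause (¬u), u = False.
From the singleton clause (s), s = True.
From the singleton clause (¬r), r = False.
From the singleton clause (¬q), q = False.
From the singleton clause (¬v), v = False.
Every clause now holds.

p=True; q=False; r=False; s=True; t=False; u=False; v=False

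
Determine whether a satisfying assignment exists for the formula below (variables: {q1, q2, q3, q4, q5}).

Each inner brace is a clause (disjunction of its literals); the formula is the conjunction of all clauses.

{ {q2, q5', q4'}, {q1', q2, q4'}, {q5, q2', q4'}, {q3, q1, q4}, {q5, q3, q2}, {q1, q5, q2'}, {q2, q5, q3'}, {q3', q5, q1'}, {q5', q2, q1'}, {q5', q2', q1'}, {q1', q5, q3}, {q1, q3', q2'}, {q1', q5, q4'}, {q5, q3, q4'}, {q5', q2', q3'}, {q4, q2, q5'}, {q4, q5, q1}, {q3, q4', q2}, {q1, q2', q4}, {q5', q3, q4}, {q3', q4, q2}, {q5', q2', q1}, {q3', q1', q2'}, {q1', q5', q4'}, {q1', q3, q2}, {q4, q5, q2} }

Case q2 = 1:
Case q5 = 1:
The clause (q1') is unit, so q1 = 0.
But (q1) is also a unit clause — contradiction.
Backtrack on q5: now try q5 = 0.
The clause (q4') is unit, so q4 = 0.
The clause (q1) is unit, so q1 = 1.
The clause (q3') is unit, so q3 = 0.
But (q3) is also a unit clause — contradiction.
Neither q5 = 1 nor q5 = 0 works.
Backtrack on q2: now try q2 = 0.
Case q5 = 0:
The clause (q3) is unit, so q3 = 1.
But (q3') is also a unit clause — contradiction.
Backtrack on q5: now try q5 = 1.
The clause (q4') is unit, so q4 = 0.
But (q4) is also a unit clause — contradiction.
Neither q5 = 1 nor q5 = 0 works.
Neither q2 = 1 nor q2 = 0 works.
No assignment satisfies every clause.

Unsatisfiable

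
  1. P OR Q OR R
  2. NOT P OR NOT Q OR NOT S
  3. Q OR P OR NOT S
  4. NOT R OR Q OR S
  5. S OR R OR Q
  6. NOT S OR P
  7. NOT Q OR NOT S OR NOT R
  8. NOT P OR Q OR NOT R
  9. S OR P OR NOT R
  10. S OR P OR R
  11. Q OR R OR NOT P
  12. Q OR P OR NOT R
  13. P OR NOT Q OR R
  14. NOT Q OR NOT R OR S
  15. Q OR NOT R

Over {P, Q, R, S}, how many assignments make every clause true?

There are 2^4 = 16 truth assignments over (P, Q, R, S).
Check each against the 15 clauses (columns in the order P, Q, R, S):
  F F F F  ✗ fails (P OR Q OR R)
  F F F T  ✗ fails (P OR Q OR R)
  F F T F  ✗ fails (NOT R OR Q OR S)
  F F T T  ✗ fails (Q OR P OR NOT S)
  F T F F  ✗ fails (S OR P OR R)
  F T F T  ✗ fails (NOT S OR P)
  F T T F  ✗ fails (S OR P OR NOT R)
  F T T T  ✗ fails (NOT S OR P)
  T F F F  ✗ fails (S OR R OR Q)
  T F F T  ✗ fails (Q OR R OR NOT P)
  T F T F  ✗ fails (NOT R OR Q OR S)
  T F T T  ✗ fails (NOT P OR Q OR NOT R)
  T T F F  ✓ satisfies all
  T T F T  ✗ fails (NOT P OR NOT Q OR NOT S)
  T T T F  ✗ fails (NOT Q OR NOT R OR S)
  T T T T  ✗ fails (NOT P OR NOT Q OR NOT S)
1 of the 16 rows is a model.

1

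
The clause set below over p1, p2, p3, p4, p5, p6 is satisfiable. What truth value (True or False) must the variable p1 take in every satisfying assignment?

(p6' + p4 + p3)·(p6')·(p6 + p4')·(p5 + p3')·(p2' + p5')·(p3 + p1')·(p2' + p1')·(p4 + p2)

Suppose p1 = 1.
From the singleton clause (p6'), p6 = 0.
From the singleton clause (p4'), p4 = 0.
From the singleton clause (p3), p3 = 1.
From the singleton clause (p5), p5 = 1.
From the singleton clause (p2'), p2 = 0.
That conflicts with the unit clause (p2).
So every satisfying assignment has p1 = False.

False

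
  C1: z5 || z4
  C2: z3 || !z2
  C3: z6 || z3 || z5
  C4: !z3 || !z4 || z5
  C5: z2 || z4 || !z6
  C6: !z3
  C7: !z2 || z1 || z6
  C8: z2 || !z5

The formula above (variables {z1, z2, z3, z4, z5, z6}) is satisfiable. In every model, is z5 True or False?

Suppose z5 = true.
The clause (!z3) is unit, so z3 = false.
The clause (!z2) is unit, so z2 = false.
But (z2) is also a unit clause — contradiction.
So every satisfying assignment has z5 = False.

False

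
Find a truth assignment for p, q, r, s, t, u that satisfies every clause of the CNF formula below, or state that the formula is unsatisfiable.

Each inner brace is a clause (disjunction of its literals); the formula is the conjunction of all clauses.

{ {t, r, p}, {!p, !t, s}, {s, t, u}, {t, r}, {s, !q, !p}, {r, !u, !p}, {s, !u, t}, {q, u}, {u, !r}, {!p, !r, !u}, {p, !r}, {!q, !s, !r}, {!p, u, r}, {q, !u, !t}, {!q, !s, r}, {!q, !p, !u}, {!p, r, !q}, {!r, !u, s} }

p ↦ false; q ↦ true; r ↦ false; s ↦ false; t ↦ true; u ↦ true

Case t = true:
Case p = false:
(!r) alone gives r = false.
Case q = true:
(!s) alone gives s = false.
No clause remains; u is free.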